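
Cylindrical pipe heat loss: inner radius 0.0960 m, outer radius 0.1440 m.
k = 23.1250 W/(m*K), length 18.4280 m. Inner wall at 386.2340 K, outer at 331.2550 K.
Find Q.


dT = 54.9790 K
ln(ro/ri) = 0.4055
Q = 2*pi*23.1250*18.4280*54.9790 / 0.4055 = 363063.9784 W

363063.9784 W


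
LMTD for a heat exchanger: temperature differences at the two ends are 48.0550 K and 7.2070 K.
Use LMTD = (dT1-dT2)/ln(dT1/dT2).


dT1/dT2 = 6.6678
ln(dT1/dT2) = 1.8973
LMTD = 40.8480 / 1.8973 = 21.5296 K

21.5296 K


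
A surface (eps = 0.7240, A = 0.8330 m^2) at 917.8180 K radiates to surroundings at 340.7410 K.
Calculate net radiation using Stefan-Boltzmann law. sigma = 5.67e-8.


T^4 = 7.0962e+11
Tsurr^4 = 1.3480e+10
Q = 0.7240 * 5.67e-8 * 0.8330 * 6.9614e+11 = 23804.7437 W

23804.7437 W


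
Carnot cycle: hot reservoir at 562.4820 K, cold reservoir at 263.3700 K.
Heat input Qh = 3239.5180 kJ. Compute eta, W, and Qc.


eta = 1 - 263.3700/562.4820 = 0.5318
W = 0.5318 * 3239.5180 = 1722.6839 kJ
Qc = 3239.5180 - 1722.6839 = 1516.8341 kJ

eta = 53.1772%, W = 1722.6839 kJ, Qc = 1516.8341 kJ


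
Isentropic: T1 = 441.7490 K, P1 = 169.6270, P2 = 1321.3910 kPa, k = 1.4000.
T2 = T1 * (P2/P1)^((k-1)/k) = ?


(k-1)/k = 0.2857
(P2/P1)^exp = 1.7977
T2 = 441.7490 * 1.7977 = 794.1458 K

794.1458 K


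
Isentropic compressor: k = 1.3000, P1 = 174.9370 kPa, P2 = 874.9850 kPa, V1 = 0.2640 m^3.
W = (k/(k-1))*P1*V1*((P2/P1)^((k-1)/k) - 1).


(k-1)/k = 0.2308
(P2/P1)^exp = 1.4499
W = 4.3333 * 174.9370 * 0.2640 * (1.4499 - 1) = 90.0356 kJ

90.0356 kJ


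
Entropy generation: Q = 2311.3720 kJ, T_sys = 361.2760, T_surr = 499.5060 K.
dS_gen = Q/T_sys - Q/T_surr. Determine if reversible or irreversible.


dS_sys = 2311.3720/361.2760 = 6.3978 kJ/K
dS_surr = -2311.3720/499.5060 = -4.6273 kJ/K
dS_gen = 6.3978 - 4.6273 = 1.7705 kJ/K (irreversible)

dS_gen = 1.7705 kJ/K, irreversible


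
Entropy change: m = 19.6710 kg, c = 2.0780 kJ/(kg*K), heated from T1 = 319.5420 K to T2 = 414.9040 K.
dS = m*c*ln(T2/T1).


T2/T1 = 1.2984
ln(T2/T1) = 0.2612
dS = 19.6710 * 2.0780 * 0.2612 = 10.6752 kJ/K

10.6752 kJ/K


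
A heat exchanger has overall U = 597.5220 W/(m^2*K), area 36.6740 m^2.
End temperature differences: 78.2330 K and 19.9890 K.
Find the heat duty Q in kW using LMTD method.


LMTD = 42.6849 K
Q = 597.5220 * 36.6740 * 42.6849 = 935377.3130 W = 935.3773 kW

935.3773 kW


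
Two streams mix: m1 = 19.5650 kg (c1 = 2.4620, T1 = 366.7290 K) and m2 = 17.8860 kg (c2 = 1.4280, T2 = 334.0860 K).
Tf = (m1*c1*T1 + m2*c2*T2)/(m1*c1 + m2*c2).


num = 26197.9402
den = 73.7102
Tf = 355.4179 K

355.4179 K


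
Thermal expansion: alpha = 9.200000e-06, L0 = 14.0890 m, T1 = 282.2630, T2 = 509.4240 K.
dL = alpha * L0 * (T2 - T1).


dT = 227.1610 K
dL = 9.200000e-06 * 14.0890 * 227.1610 = 0.029444 m
L_final = 14.118444 m

dL = 0.029444 m


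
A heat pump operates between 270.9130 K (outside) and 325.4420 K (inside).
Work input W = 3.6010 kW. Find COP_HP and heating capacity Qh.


COP = 325.4420 / 54.5290 = 5.9682
Qh = 5.9682 * 3.6010 = 21.4916 kW

COP = 5.9682, Qh = 21.4916 kW


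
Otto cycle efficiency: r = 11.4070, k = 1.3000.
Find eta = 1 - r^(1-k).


r^(k-1) = 2.0756
eta = 1 - 1/2.0756 = 0.5182 = 51.8220%

51.8220%


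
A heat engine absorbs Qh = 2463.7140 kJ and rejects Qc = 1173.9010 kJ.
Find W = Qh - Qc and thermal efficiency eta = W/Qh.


W = 2463.7140 - 1173.9010 = 1289.8130 kJ
eta = 1289.8130 / 2463.7140 = 0.5235 = 52.3524%

W = 1289.8130 kJ, eta = 52.3524%


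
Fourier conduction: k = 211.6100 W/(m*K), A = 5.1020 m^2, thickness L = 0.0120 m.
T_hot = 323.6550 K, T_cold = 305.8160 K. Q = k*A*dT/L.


dT = 17.8390 K
Q = 211.6100 * 5.1020 * 17.8390 / 0.0120 = 1604966.2375 W

1604966.2375 W


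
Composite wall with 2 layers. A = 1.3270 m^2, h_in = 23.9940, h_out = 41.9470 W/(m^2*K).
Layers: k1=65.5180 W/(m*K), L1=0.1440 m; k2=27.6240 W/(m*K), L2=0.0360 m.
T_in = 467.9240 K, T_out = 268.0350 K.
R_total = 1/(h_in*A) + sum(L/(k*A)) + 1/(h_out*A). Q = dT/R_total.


R_conv_in = 1/(23.9940*1.3270) = 0.0314
R_1 = 0.1440/(65.5180*1.3270) = 0.0017
R_2 = 0.0360/(27.6240*1.3270) = 0.0010
R_conv_out = 1/(41.9470*1.3270) = 0.0180
R_total = 0.0520 K/W
Q = 199.8890 / 0.0520 = 3843.2519 W

R_total = 0.0520 K/W, Q = 3843.2519 W


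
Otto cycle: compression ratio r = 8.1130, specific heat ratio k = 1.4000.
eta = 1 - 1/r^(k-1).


r^(k-1) = 2.3103
eta = 1 - 1/2.3103 = 0.5672 = 56.7160%

56.7160%


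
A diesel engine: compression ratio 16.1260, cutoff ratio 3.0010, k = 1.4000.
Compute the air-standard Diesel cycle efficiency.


r^(k-1) = 3.0410
rc^k = 4.6577
eta = 0.5706 = 57.0638%

57.0638%


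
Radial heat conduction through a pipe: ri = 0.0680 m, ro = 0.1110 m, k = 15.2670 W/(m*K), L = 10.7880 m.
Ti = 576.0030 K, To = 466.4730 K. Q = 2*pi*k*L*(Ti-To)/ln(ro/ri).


dT = 109.5300 K
ln(ro/ri) = 0.4900
Q = 2*pi*15.2670*10.7880*109.5300 / 0.4900 = 231308.4941 W

231308.4941 W


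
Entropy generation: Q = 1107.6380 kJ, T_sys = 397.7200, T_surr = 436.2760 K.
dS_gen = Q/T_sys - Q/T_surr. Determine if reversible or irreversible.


dS_sys = 1107.6380/397.7200 = 2.7850 kJ/K
dS_surr = -1107.6380/436.2760 = -2.5388 kJ/K
dS_gen = 2.7850 - 2.5388 = 0.2461 kJ/K (irreversible)

dS_gen = 0.2461 kJ/K, irreversible


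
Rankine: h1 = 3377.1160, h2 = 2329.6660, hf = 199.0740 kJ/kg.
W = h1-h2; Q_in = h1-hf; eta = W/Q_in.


W = 1047.4500 kJ/kg
Q_in = 3178.0420 kJ/kg
eta = 0.3296 = 32.9590%

eta = 32.9590%


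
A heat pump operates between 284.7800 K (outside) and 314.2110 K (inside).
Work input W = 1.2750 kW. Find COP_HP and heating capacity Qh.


COP = 314.2110 / 29.4310 = 10.6762
Qh = 10.6762 * 1.2750 = 13.6121 kW

COP = 10.6762, Qh = 13.6121 kW


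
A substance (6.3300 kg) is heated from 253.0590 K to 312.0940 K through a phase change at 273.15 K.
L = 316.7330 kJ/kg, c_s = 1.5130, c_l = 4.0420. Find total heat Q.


Q1 (sensible, solid) = 6.3300 * 1.5130 * 20.0910 = 192.4173 kJ
Q2 (latent) = 6.3300 * 316.7330 = 2004.9199 kJ
Q3 (sensible, liquid) = 6.3300 * 4.0420 * 38.9440 = 996.4157 kJ
Q_total = 3193.7530 kJ

3193.7530 kJ


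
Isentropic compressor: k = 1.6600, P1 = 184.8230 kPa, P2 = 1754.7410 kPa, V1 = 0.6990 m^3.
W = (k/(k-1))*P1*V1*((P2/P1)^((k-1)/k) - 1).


(k-1)/k = 0.3976
(P2/P1)^exp = 2.4470
W = 2.5152 * 184.8230 * 0.6990 * (2.4470 - 1) = 470.1700 kJ

470.1700 kJ


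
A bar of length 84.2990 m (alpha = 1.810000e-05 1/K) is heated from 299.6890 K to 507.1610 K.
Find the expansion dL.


dT = 207.4720 K
dL = 1.810000e-05 * 84.2990 * 207.4720 = 0.316563 m
L_final = 84.615563 m

dL = 0.316563 m


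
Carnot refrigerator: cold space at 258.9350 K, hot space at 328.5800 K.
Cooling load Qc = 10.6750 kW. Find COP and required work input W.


COP = 258.9350 / 69.6450 = 3.7179
W = 10.6750 / 3.7179 = 2.8712 kW

COP = 3.7179, W = 2.8712 kW


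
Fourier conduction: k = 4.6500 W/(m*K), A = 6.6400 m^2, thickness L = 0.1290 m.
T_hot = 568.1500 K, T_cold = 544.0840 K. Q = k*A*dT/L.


dT = 24.0660 K
Q = 4.6500 * 6.6400 * 24.0660 / 0.1290 = 5760.1691 W

5760.1691 W


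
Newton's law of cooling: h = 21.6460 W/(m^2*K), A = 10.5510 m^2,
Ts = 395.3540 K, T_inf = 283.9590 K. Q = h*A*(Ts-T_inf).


dT = 111.3950 K
Q = 21.6460 * 10.5510 * 111.3950 = 25441.1638 W

25441.1638 W


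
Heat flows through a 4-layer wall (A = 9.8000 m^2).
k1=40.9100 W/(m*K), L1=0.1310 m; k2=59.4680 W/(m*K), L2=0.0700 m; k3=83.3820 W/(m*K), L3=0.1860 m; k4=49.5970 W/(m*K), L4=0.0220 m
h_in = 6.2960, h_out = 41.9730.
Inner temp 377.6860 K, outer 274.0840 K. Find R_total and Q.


R_conv_in = 1/(6.2960*9.8000) = 0.0162
R_1 = 0.1310/(40.9100*9.8000) = 0.0003
R_2 = 0.0700/(59.4680*9.8000) = 0.0001
R_3 = 0.1860/(83.3820*9.8000) = 0.0002
R_4 = 0.0220/(49.5970*9.8000) = 4.5263e-05
R_conv_out = 1/(41.9730*9.8000) = 0.0024
R_total = 0.0194 K/W
Q = 103.6020 / 0.0194 = 5351.8685 W

R_total = 0.0194 K/W, Q = 5351.8685 W


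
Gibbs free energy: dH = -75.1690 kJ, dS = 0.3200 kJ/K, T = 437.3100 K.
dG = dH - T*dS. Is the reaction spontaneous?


T*dS = 437.3100 * 0.3200 = 139.9392 kJ
dG = -75.1690 - 139.9392 = -215.1082 kJ (spontaneous)

dG = -215.1082 kJ, spontaneous


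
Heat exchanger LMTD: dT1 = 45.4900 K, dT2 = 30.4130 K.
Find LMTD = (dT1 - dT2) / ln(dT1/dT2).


dT1/dT2 = 1.4957
ln(dT1/dT2) = 0.4026
LMTD = 15.0770 / 0.4026 = 37.4470 K

37.4470 K


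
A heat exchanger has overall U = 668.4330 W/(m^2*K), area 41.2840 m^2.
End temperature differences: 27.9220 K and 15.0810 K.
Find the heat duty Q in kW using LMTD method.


LMTD = 20.8465 K
Q = 668.4330 * 41.2840 * 20.8465 = 575270.9262 W = 575.2709 kW

575.2709 kW


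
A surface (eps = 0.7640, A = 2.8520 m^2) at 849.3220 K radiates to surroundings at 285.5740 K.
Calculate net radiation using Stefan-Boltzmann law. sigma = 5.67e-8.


T^4 = 5.2034e+11
Tsurr^4 = 6.6508e+09
Q = 0.7640 * 5.67e-8 * 2.8520 * 5.1369e+11 = 63464.1804 W

63464.1804 W


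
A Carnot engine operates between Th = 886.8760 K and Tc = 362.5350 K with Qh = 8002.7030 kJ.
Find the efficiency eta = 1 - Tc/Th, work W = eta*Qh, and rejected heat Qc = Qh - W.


eta = 1 - 362.5350/886.8760 = 0.5912
W = 0.5912 * 8002.7030 = 4731.3777 kJ
Qc = 8002.7030 - 4731.3777 = 3271.3253 kJ

eta = 59.1222%, W = 4731.3777 kJ, Qc = 3271.3253 kJ


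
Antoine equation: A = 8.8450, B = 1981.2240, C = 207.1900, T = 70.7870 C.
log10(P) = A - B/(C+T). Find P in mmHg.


C+T = 277.9770
B/(C+T) = 7.1273
log10(P) = 8.8450 - 7.1273 = 1.7177
P = 10^1.7177 = 52.2042 mmHg

52.2042 mmHg


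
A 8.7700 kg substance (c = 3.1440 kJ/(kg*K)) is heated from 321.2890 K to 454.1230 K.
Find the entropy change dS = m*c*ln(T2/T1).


T2/T1 = 1.4134
ln(T2/T1) = 0.3460
dS = 8.7700 * 3.1440 * 0.3460 = 9.5410 kJ/K

9.5410 kJ/K


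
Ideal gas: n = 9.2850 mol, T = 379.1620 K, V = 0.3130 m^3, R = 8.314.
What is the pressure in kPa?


P = nRT/V = 9.2850 * 8.314 * 379.1620 / 0.3130
= 29269.5964 / 0.3130 = 93513.0875 Pa = 93.5131 kPa

93.5131 kPa


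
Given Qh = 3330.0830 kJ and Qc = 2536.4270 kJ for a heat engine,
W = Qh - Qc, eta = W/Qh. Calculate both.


W = 3330.0830 - 2536.4270 = 793.6560 kJ
eta = 793.6560 / 3330.0830 = 0.2383 = 23.8329%

W = 793.6560 kJ, eta = 23.8329%


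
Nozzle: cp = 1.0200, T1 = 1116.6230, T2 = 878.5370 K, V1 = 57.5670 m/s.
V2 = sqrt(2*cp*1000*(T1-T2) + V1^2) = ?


dT = 238.0860 K
2*cp*1000*dT = 485695.4400
V1^2 = 3313.9595
V2 = sqrt(489009.3995) = 699.2921 m/s

699.2921 m/s


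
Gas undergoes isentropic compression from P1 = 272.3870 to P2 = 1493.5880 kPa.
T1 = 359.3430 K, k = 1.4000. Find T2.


(k-1)/k = 0.2857
(P2/P1)^exp = 1.6261
T2 = 359.3430 * 1.6261 = 584.3388 K

584.3388 K


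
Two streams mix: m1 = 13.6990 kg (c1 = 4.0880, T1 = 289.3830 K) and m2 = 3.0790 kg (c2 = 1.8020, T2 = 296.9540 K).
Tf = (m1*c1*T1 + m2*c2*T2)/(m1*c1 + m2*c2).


num = 17853.4926
den = 61.5499
Tf = 290.0655 K

290.0655 K


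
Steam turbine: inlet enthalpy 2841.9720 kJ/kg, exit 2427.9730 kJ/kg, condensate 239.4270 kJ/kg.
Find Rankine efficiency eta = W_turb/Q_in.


W = 413.9990 kJ/kg
Q_in = 2602.5450 kJ/kg
eta = 0.1591 = 15.9075%

eta = 15.9075%


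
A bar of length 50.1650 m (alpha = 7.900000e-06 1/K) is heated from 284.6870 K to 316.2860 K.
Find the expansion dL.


dT = 31.5990 K
dL = 7.900000e-06 * 50.1650 * 31.5990 = 0.012523 m
L_final = 50.177523 m

dL = 0.012523 m


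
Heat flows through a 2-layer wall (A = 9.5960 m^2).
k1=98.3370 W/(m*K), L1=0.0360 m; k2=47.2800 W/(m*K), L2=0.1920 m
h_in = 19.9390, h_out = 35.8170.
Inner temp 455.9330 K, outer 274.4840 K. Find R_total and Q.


R_conv_in = 1/(19.9390*9.5960) = 0.0052
R_1 = 0.0360/(98.3370*9.5960) = 3.8150e-05
R_2 = 0.1920/(47.2800*9.5960) = 0.0004
R_conv_out = 1/(35.8170*9.5960) = 0.0029
R_total = 0.0086 K/W
Q = 181.4490 / 0.0086 = 21105.3520 W

R_total = 0.0086 K/W, Q = 21105.3520 W


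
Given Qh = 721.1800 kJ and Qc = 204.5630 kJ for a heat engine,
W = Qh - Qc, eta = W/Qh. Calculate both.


W = 721.1800 - 204.5630 = 516.6170 kJ
eta = 516.6170 / 721.1800 = 0.7163 = 71.6350%

W = 516.6170 kJ, eta = 71.6350%


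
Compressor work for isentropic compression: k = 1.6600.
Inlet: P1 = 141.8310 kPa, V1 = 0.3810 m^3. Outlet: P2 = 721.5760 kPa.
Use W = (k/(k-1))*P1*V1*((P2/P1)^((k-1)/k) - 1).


(k-1)/k = 0.3976
(P2/P1)^exp = 1.9094
W = 2.5152 * 141.8310 * 0.3810 * (1.9094 - 1) = 123.6021 kJ

123.6021 kJ


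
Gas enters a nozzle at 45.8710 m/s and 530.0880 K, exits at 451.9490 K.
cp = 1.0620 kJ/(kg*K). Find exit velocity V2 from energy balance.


dT = 78.1390 K
2*cp*1000*dT = 165967.2360
V1^2 = 2104.1486
V2 = sqrt(168071.3846) = 409.9651 m/s

409.9651 m/s


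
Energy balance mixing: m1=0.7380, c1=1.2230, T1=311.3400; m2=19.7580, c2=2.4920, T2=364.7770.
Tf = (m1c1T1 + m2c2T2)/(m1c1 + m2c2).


num = 18241.5092
den = 50.1395
Tf = 363.8151 K

363.8151 K


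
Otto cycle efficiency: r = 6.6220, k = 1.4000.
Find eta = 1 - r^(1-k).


r^(k-1) = 2.1301
eta = 1 - 1/2.1301 = 0.5305 = 53.0534%

53.0534%


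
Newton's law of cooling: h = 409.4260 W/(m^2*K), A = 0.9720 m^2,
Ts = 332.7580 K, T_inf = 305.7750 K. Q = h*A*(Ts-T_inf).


dT = 26.9830 K
Q = 409.4260 * 0.9720 * 26.9830 = 10738.2106 W

10738.2106 W


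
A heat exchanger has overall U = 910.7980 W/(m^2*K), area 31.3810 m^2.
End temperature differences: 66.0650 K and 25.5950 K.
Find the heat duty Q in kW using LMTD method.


LMTD = 42.6790 K
Q = 910.7980 * 31.3810 * 42.6790 = 1219839.8722 W = 1219.8399 kW

1219.8399 kW


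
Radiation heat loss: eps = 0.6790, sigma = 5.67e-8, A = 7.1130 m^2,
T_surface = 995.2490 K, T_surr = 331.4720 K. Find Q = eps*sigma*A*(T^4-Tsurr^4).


T^4 = 9.8113e+11
Tsurr^4 = 1.2072e+10
Q = 0.6790 * 5.67e-8 * 7.1130 * 9.6906e+11 = 265372.4054 W

265372.4054 W


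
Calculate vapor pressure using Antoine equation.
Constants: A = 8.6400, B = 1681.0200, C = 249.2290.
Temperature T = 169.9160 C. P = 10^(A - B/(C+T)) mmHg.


C+T = 419.1450
B/(C+T) = 4.0106
log10(P) = 8.6400 - 4.0106 = 4.6294
P = 10^4.6294 = 42599.7458 mmHg

42599.7458 mmHg


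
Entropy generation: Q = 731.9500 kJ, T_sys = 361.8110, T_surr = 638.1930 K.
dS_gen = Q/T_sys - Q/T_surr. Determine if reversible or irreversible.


dS_sys = 731.9500/361.8110 = 2.0230 kJ/K
dS_surr = -731.9500/638.1930 = -1.1469 kJ/K
dS_gen = 2.0230 - 1.1469 = 0.8761 kJ/K (irreversible)

dS_gen = 0.8761 kJ/K, irreversible


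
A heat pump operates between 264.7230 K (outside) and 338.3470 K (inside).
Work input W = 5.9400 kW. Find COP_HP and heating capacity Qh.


COP = 338.3470 / 73.6240 = 4.5956
Qh = 4.5956 * 5.9400 = 27.2979 kW

COP = 4.5956, Qh = 27.2979 kW


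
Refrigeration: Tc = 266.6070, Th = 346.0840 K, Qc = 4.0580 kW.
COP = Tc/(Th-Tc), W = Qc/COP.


COP = 266.6070 / 79.4770 = 3.3545
W = 4.0580 / 3.3545 = 1.2097 kW

COP = 3.3545, W = 1.2097 kW


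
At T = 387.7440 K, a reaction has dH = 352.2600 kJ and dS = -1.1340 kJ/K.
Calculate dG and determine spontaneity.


T*dS = 387.7440 * -1.1340 = -439.7017 kJ
dG = 352.2600 + 439.7017 = 791.9617 kJ (non-spontaneous)

dG = 791.9617 kJ, non-spontaneous


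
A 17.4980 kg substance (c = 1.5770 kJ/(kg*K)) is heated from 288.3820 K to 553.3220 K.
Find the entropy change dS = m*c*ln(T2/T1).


T2/T1 = 1.9187
ln(T2/T1) = 0.6517
dS = 17.4980 * 1.5770 * 0.6517 = 17.9820 kJ/K

17.9820 kJ/K


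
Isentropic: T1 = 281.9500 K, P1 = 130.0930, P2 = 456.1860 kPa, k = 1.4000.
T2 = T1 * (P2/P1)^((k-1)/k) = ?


(k-1)/k = 0.2857
(P2/P1)^exp = 1.4311
T2 = 281.9500 * 1.4311 = 403.5101 K

403.5101 K


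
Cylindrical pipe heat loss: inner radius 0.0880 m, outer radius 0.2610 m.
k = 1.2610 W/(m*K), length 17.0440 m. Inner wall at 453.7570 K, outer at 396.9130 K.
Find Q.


dT = 56.8440 K
ln(ro/ri) = 1.0872
Q = 2*pi*1.2610*17.0440*56.8440 / 1.0872 = 7060.7075 W

7060.7075 W


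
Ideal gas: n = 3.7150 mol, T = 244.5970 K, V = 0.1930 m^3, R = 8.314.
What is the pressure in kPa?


P = nRT/V = 3.7150 * 8.314 * 244.5970 / 0.1930
= 7554.7477 / 0.1930 = 39143.7704 Pa = 39.1438 kPa

39.1438 kPa


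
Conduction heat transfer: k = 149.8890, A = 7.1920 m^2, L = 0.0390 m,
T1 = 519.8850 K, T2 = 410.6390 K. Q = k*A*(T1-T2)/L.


dT = 109.2460 K
Q = 149.8890 * 7.1920 * 109.2460 / 0.0390 = 3019676.2156 W

3019676.2156 W


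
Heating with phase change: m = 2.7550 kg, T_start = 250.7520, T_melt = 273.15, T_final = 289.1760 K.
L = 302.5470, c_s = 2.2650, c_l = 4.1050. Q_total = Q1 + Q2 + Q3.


Q1 (sensible, solid) = 2.7550 * 2.2650 * 22.3980 = 139.7652 kJ
Q2 (latent) = 2.7550 * 302.5470 = 833.5170 kJ
Q3 (sensible, liquid) = 2.7550 * 4.1050 * 16.0260 = 181.2424 kJ
Q_total = 1154.5246 kJ

1154.5246 kJ


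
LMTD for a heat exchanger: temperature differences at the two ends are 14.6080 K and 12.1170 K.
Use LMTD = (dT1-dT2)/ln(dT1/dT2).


dT1/dT2 = 1.2056
ln(dT1/dT2) = 0.1870
LMTD = 2.4910 / 0.1870 = 13.3237 K

13.3237 K


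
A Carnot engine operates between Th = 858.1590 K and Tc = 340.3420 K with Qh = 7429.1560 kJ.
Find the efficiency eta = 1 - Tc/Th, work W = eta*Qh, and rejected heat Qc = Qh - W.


eta = 1 - 340.3420/858.1590 = 0.6034
W = 0.6034 * 7429.1560 = 4482.7861 kJ
Qc = 7429.1560 - 4482.7861 = 2946.3699 kJ

eta = 60.3404%, W = 4482.7861 kJ, Qc = 2946.3699 kJ


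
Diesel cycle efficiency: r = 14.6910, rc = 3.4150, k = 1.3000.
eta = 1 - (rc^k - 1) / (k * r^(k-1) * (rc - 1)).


r^(k-1) = 2.2393
rc^k = 4.9364
eta = 0.4401 = 44.0087%

44.0087%


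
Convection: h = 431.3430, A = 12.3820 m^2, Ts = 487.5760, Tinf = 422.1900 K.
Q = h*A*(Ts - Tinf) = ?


dT = 65.3860 K
Q = 431.3430 * 12.3820 * 65.3860 = 349219.3699 W

349219.3699 W


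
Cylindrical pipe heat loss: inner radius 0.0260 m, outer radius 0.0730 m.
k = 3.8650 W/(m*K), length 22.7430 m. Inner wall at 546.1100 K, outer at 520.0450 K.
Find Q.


dT = 26.0650 K
ln(ro/ri) = 1.0324
Q = 2*pi*3.8650*22.7430*26.0650 / 1.0324 = 13944.4843 W

13944.4843 W


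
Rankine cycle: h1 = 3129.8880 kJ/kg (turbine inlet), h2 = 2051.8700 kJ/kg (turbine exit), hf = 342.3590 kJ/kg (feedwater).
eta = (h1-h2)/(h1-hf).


W = 1078.0180 kJ/kg
Q_in = 2787.5290 kJ/kg
eta = 0.3867 = 38.6729%

eta = 38.6729%


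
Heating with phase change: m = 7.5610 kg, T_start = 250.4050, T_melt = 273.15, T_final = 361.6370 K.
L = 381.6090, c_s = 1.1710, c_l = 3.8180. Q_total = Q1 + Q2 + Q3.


Q1 (sensible, solid) = 7.5610 * 1.1710 * 22.7450 = 201.3827 kJ
Q2 (latent) = 7.5610 * 381.6090 = 2885.3456 kJ
Q3 (sensible, liquid) = 7.5610 * 3.8180 * 88.4870 = 2554.4337 kJ
Q_total = 5641.1620 kJ

5641.1620 kJ


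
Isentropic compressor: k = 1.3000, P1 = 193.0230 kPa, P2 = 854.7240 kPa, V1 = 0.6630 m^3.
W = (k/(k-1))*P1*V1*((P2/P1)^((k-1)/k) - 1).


(k-1)/k = 0.2308
(P2/P1)^exp = 1.4097
W = 4.3333 * 193.0230 * 0.6630 * (1.4097 - 1) = 227.2017 kJ

227.2017 kJ


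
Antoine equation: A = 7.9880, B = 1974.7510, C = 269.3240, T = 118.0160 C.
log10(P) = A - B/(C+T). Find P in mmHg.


C+T = 387.3400
B/(C+T) = 5.0982
log10(P) = 7.9880 - 5.0982 = 2.8898
P = 10^2.8898 = 775.8242 mmHg

775.8242 mmHg


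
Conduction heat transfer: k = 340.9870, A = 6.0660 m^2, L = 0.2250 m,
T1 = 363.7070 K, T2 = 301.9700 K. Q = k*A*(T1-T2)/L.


dT = 61.7370 K
Q = 340.9870 * 6.0660 * 61.7370 / 0.2250 = 567548.8287 W

567548.8287 W


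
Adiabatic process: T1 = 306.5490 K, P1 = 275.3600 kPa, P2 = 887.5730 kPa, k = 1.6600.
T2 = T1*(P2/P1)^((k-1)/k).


(k-1)/k = 0.3976
(P2/P1)^exp = 1.5926
T2 = 306.5490 * 1.5926 = 488.1984 K

488.1984 K


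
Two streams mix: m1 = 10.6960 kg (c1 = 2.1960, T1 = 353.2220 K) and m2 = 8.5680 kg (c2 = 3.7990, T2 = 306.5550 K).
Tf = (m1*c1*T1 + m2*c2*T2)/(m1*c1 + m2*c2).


num = 18274.9390
den = 56.0382
Tf = 326.1155 K

326.1155 K


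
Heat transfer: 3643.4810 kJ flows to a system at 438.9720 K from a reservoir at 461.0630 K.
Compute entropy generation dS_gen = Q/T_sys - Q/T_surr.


dS_sys = 3643.4810/438.9720 = 8.3000 kJ/K
dS_surr = -3643.4810/461.0630 = -7.9023 kJ/K
dS_gen = 8.3000 - 7.9023 = 0.3977 kJ/K (irreversible)

dS_gen = 0.3977 kJ/K, irreversible


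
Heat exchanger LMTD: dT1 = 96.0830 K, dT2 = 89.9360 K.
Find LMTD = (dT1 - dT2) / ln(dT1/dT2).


dT1/dT2 = 1.0683
ln(dT1/dT2) = 0.0661
LMTD = 6.1470 / 0.0661 = 92.9756 K

92.9756 K


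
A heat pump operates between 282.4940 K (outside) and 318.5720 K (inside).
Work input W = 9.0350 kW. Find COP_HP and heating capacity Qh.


COP = 318.5720 / 36.0780 = 8.8301
Qh = 8.8301 * 9.0350 = 79.7799 kW

COP = 8.8301, Qh = 79.7799 kW


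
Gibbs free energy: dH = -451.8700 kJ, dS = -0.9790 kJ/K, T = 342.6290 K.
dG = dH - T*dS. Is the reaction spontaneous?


T*dS = 342.6290 * -0.9790 = -335.4338 kJ
dG = -451.8700 + 335.4338 = -116.4362 kJ (spontaneous)

dG = -116.4362 kJ, spontaneous


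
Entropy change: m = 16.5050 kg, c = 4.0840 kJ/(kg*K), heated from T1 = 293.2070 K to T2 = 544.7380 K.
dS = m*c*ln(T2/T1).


T2/T1 = 1.8579
ln(T2/T1) = 0.6194
dS = 16.5050 * 4.0840 * 0.6194 = 41.7533 kJ/K

41.7533 kJ/K


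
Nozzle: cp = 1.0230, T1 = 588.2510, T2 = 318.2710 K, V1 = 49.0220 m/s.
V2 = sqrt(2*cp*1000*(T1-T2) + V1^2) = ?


dT = 269.9800 K
2*cp*1000*dT = 552379.0800
V1^2 = 2403.1565
V2 = sqrt(554782.2365) = 744.8371 m/s

744.8371 m/s


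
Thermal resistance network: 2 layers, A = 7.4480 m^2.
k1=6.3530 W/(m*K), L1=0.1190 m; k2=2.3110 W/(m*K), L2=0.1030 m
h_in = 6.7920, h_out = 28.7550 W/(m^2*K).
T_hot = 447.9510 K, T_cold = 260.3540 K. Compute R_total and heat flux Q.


R_conv_in = 1/(6.7920*7.4480) = 0.0198
R_1 = 0.1190/(6.3530*7.4480) = 0.0025
R_2 = 0.1030/(2.3110*7.4480) = 0.0060
R_conv_out = 1/(28.7550*7.4480) = 0.0047
R_total = 0.0329 K/W
Q = 187.5970 / 0.0329 = 5695.7569 W

R_total = 0.0329 K/W, Q = 5695.7569 W


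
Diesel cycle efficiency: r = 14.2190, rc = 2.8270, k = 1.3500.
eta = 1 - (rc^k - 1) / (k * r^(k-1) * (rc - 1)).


r^(k-1) = 2.5322
rc^k = 4.0671
eta = 0.5089 = 50.8913%

50.8913%


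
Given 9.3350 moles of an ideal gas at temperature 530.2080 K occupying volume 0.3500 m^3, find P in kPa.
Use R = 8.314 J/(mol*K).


P = nRT/V = 9.3350 * 8.314 * 530.2080 / 0.3500
= 41150.0738 / 0.3500 = 117571.6395 Pa = 117.5716 kPa

117.5716 kPa


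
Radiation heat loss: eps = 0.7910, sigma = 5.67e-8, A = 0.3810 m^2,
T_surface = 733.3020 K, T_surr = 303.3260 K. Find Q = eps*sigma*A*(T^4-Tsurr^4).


T^4 = 2.8916e+11
Tsurr^4 = 8.4652e+09
Q = 0.7910 * 5.67e-8 * 0.3810 * 2.8069e+11 = 4796.3615 W

4796.3615 W


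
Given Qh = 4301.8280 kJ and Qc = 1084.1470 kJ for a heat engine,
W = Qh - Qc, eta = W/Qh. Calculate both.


W = 4301.8280 - 1084.1470 = 3217.6810 kJ
eta = 3217.6810 / 4301.8280 = 0.7480 = 74.7980%

W = 3217.6810 kJ, eta = 74.7980%


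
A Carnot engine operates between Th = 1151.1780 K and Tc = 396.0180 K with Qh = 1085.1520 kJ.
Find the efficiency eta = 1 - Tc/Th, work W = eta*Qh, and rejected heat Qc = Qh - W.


eta = 1 - 396.0180/1151.1780 = 0.6560
W = 0.6560 * 1085.1520 = 711.8477 kJ
Qc = 1085.1520 - 711.8477 = 373.3043 kJ

eta = 65.5989%, W = 711.8477 kJ, Qc = 373.3043 kJ


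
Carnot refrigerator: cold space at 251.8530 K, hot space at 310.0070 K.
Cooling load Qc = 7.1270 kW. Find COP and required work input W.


COP = 251.8530 / 58.1540 = 4.3308
W = 7.1270 / 4.3308 = 1.6457 kW

COP = 4.3308, W = 1.6457 kW


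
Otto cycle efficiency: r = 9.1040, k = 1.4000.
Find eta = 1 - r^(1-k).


r^(k-1) = 2.4193
eta = 1 - 1/2.4193 = 0.5867 = 58.6660%

58.6660%


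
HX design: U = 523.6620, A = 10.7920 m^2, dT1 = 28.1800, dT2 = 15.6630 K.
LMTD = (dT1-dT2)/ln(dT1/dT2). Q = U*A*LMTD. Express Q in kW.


LMTD = 21.3124 K
Q = 523.6620 * 10.7920 * 21.3124 = 120443.9304 W = 120.4439 kW

120.4439 kW


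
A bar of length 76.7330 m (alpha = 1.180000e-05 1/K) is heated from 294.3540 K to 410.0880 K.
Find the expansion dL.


dT = 115.7340 K
dL = 1.180000e-05 * 76.7330 * 115.7340 = 0.104791 m
L_final = 76.837791 m

dL = 0.104791 m


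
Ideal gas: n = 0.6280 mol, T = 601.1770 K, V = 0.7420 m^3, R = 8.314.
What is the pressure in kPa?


P = nRT/V = 0.6280 * 8.314 * 601.1770 / 0.7420
= 3138.8605 / 0.7420 = 4230.2703 Pa = 4.2303 kPa

4.2303 kPa


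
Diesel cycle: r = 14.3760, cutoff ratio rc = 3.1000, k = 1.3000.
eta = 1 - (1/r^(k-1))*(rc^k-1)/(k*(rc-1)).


r^(k-1) = 2.2248
rc^k = 4.3528
eta = 0.4480 = 44.7979%

44.7979%


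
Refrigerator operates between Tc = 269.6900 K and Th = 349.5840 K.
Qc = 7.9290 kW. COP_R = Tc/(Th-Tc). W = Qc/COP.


COP = 269.6900 / 79.8940 = 3.3756
W = 7.9290 / 3.3756 = 2.3489 kW

COP = 3.3756, W = 2.3489 kW


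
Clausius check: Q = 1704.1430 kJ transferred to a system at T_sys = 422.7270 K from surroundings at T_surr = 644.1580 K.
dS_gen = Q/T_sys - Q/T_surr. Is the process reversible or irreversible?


dS_sys = 1704.1430/422.7270 = 4.0313 kJ/K
dS_surr = -1704.1430/644.1580 = -2.6455 kJ/K
dS_gen = 4.0313 - 2.6455 = 1.3858 kJ/K (irreversible)

dS_gen = 1.3858 kJ/K, irreversible


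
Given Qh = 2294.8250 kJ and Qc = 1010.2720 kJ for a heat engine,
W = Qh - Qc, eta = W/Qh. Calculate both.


W = 2294.8250 - 1010.2720 = 1284.5530 kJ
eta = 1284.5530 / 2294.8250 = 0.5598 = 55.9761%

W = 1284.5530 kJ, eta = 55.9761%


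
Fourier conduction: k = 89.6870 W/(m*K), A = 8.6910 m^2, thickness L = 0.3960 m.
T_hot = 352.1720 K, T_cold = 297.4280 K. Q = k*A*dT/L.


dT = 54.7440 K
Q = 89.6870 * 8.6910 * 54.7440 / 0.3960 = 107755.7833 W

107755.7833 W


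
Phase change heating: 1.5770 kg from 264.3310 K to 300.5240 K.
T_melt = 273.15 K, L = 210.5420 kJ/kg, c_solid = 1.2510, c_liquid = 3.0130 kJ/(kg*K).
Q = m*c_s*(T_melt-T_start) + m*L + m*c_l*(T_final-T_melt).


Q1 (sensible, solid) = 1.5770 * 1.2510 * 8.8190 = 17.3984 kJ
Q2 (latent) = 1.5770 * 210.5420 = 332.0247 kJ
Q3 (sensible, liquid) = 1.5770 * 3.0130 * 27.3740 = 130.0676 kJ
Q_total = 479.4907 kJ

479.4907 kJ


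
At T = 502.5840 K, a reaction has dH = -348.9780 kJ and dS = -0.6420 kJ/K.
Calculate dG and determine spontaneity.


T*dS = 502.5840 * -0.6420 = -322.6589 kJ
dG = -348.9780 + 322.6589 = -26.3191 kJ (spontaneous)

dG = -26.3191 kJ, spontaneous


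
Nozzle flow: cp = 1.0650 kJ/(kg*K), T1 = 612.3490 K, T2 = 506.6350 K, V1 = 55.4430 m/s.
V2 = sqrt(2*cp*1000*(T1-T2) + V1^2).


dT = 105.7140 K
2*cp*1000*dT = 225170.8200
V1^2 = 3073.9262
V2 = sqrt(228244.7462) = 477.7497 m/s

477.7497 m/s


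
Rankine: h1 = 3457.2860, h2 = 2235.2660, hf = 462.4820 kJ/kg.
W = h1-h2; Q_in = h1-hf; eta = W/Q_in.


W = 1222.0200 kJ/kg
Q_in = 2994.8040 kJ/kg
eta = 0.4080 = 40.8047%

eta = 40.8047%


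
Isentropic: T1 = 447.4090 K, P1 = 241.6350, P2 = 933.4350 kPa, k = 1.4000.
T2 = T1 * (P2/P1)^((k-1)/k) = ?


(k-1)/k = 0.2857
(P2/P1)^exp = 1.4713
T2 = 447.4090 * 1.4713 = 658.2598 K

658.2598 K


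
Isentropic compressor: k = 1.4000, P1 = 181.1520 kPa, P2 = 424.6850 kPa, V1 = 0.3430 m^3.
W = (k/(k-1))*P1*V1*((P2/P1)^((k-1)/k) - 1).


(k-1)/k = 0.2857
(P2/P1)^exp = 1.2756
W = 3.5000 * 181.1520 * 0.3430 * (1.2756 - 1) = 59.9398 kJ

59.9398 kJ


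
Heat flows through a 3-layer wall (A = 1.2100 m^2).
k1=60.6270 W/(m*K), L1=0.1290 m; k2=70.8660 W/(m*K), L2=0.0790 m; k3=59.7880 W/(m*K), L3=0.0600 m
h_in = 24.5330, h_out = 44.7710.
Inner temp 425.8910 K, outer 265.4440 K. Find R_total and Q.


R_conv_in = 1/(24.5330*1.2100) = 0.0337
R_1 = 0.1290/(60.6270*1.2100) = 0.0018
R_2 = 0.0790/(70.8660*1.2100) = 0.0009
R_3 = 0.0600/(59.7880*1.2100) = 0.0008
R_conv_out = 1/(44.7710*1.2100) = 0.0185
R_total = 0.0557 K/W
Q = 160.4470 / 0.0557 = 2882.8492 W

R_total = 0.0557 K/W, Q = 2882.8492 W


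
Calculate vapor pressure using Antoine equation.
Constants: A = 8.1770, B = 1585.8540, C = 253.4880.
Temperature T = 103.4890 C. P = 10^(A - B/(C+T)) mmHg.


C+T = 356.9770
B/(C+T) = 4.4425
log10(P) = 8.1770 - 4.4425 = 3.7345
P = 10^3.7345 = 5426.8238 mmHg

5426.8238 mmHg


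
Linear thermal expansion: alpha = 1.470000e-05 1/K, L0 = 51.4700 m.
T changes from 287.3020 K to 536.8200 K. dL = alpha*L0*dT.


dT = 249.5180 K
dL = 1.470000e-05 * 51.4700 * 249.5180 = 0.188788 m
L_final = 51.658788 m

dL = 0.188788 m


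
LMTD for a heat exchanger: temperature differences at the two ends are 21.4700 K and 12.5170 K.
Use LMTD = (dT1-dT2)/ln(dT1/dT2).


dT1/dT2 = 1.7153
ln(dT1/dT2) = 0.5396
LMTD = 8.9530 / 0.5396 = 16.5929 K

16.5929 K


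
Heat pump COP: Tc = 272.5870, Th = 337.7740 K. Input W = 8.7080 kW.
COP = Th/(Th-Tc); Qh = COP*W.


COP = 337.7740 / 65.1870 = 5.1816
Qh = 5.1816 * 8.7080 = 45.1215 kW

COP = 5.1816, Qh = 45.1215 kW


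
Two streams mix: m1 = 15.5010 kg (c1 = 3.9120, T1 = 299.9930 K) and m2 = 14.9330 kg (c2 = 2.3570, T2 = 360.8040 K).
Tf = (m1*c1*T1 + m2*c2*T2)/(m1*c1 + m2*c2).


num = 30890.7967
den = 95.8370
Tf = 322.3264 K

322.3264 K


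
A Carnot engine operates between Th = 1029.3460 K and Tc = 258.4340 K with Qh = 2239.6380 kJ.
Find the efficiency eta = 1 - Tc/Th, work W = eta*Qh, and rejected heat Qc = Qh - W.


eta = 1 - 258.4340/1029.3460 = 0.7489
W = 0.7489 * 2239.6380 = 1677.3406 kJ
Qc = 2239.6380 - 1677.3406 = 562.2974 kJ

eta = 74.8934%, W = 1677.3406 kJ, Qc = 562.2974 kJ


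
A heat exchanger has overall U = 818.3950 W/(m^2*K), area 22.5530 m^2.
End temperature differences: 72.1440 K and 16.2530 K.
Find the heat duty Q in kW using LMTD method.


LMTD = 37.5010 K
Q = 818.3950 * 22.5530 * 37.5010 = 692165.9418 W = 692.1659 kW

692.1659 kW


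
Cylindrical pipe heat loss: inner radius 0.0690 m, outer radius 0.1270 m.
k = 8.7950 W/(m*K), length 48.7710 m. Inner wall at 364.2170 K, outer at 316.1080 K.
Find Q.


dT = 48.1090 K
ln(ro/ri) = 0.6101
Q = 2*pi*8.7950*48.7710*48.1090 / 0.6101 = 212528.1688 W

212528.1688 W


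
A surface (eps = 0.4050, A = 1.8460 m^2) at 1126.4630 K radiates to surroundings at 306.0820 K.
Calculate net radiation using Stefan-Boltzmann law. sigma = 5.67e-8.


T^4 = 1.6102e+12
Tsurr^4 = 8.7771e+09
Q = 0.4050 * 5.67e-8 * 1.8460 * 1.6014e+12 = 67883.4099 W

67883.4099 W


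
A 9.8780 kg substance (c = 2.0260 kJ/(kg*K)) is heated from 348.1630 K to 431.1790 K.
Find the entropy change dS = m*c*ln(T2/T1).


T2/T1 = 1.2384
ln(T2/T1) = 0.2139
dS = 9.8780 * 2.0260 * 0.2139 = 4.2798 kJ/K

4.2798 kJ/K


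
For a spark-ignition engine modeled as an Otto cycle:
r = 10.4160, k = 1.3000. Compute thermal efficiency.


r^(k-1) = 2.0198
eta = 1 - 1/2.0198 = 0.5049 = 50.4904%

50.4904%


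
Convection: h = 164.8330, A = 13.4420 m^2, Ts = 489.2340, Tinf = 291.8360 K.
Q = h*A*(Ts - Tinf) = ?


dT = 197.3980 K
Q = 164.8330 * 13.4420 * 197.3980 = 437371.8243 W

437371.8243 W


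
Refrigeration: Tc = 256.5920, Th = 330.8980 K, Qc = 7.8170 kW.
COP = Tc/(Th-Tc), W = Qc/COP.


COP = 256.5920 / 74.3060 = 3.4532
W = 7.8170 / 3.4532 = 2.2637 kW

COP = 3.4532, W = 2.2637 kW


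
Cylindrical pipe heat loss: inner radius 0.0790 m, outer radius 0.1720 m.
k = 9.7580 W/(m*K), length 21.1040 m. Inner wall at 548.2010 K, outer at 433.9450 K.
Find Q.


dT = 114.2560 K
ln(ro/ri) = 0.7780
Q = 2*pi*9.7580*21.1040*114.2560 / 0.7780 = 190011.0480 W

190011.0480 W


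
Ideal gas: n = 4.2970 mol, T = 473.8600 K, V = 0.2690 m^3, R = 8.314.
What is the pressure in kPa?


P = nRT/V = 4.2970 * 8.314 * 473.8600 / 0.2690
= 16928.7708 / 0.2690 = 62932.2333 Pa = 62.9322 kPa

62.9322 kPa


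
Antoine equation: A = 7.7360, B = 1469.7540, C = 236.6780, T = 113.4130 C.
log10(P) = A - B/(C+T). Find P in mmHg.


C+T = 350.0910
B/(C+T) = 4.1982
log10(P) = 7.7360 - 4.1982 = 3.5378
P = 10^3.5378 = 3449.8038 mmHg

3449.8038 mmHg


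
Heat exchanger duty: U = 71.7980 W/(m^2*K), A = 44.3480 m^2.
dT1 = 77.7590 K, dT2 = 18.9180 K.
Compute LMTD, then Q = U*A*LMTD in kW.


LMTD = 41.6279 K
Q = 71.7980 * 44.3480 * 41.6279 = 132547.1760 W = 132.5472 kW

132.5472 kW


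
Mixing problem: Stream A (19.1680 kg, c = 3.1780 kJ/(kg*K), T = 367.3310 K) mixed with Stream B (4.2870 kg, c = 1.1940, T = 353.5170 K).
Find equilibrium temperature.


num = 24185.8396
den = 66.0346
Tf = 366.2602 K

366.2602 K


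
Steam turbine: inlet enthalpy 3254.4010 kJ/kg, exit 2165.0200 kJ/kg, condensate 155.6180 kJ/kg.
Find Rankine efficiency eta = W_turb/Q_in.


W = 1089.3810 kJ/kg
Q_in = 3098.7830 kJ/kg
eta = 0.3516 = 35.1551%

eta = 35.1551%


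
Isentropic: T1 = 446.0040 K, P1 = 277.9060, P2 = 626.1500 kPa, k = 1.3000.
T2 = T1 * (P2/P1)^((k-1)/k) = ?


(k-1)/k = 0.2308
(P2/P1)^exp = 1.2062
T2 = 446.0040 * 1.2062 = 537.9596 K

537.9596 K


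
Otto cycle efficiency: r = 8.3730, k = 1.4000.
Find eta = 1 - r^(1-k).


r^(k-1) = 2.3397
eta = 1 - 1/2.3397 = 0.5726 = 57.2587%

57.2587%


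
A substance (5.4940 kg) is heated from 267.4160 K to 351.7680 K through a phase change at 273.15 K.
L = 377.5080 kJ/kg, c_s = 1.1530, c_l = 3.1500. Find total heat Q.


Q1 (sensible, solid) = 5.4940 * 1.1530 * 5.7340 = 36.3225 kJ
Q2 (latent) = 5.4940 * 377.5080 = 2074.0290 kJ
Q3 (sensible, liquid) = 5.4940 * 3.1500 * 78.6180 = 1360.5710 kJ
Q_total = 3470.9224 kJ

3470.9224 kJ


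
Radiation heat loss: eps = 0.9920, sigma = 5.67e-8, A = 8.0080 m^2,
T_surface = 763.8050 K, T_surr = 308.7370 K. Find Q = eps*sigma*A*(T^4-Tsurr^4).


T^4 = 3.4035e+11
Tsurr^4 = 9.0856e+09
Q = 0.9920 * 5.67e-8 * 8.0080 * 3.3127e+11 = 149209.9828 W

149209.9828 W


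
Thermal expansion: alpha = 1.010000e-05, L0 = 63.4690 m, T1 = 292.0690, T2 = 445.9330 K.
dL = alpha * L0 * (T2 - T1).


dT = 153.8640 K
dL = 1.010000e-05 * 63.4690 * 153.8640 = 0.098633 m
L_final = 63.567633 m

dL = 0.098633 m


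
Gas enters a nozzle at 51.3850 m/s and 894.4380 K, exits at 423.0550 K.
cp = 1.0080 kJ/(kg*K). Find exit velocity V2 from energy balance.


dT = 471.3830 K
2*cp*1000*dT = 950308.1280
V1^2 = 2640.4182
V2 = sqrt(952948.5462) = 976.1908 m/s

976.1908 m/s


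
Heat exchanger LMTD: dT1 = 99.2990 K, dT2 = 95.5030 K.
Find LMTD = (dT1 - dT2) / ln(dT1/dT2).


dT1/dT2 = 1.0397
ln(dT1/dT2) = 0.0390
LMTD = 3.7960 / 0.0390 = 97.3887 K

97.3887 K


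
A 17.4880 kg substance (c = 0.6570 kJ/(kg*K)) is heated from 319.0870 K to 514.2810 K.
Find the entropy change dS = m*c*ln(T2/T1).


T2/T1 = 1.6117
ln(T2/T1) = 0.4773
dS = 17.4880 * 0.6570 * 0.4773 = 5.4841 kJ/K

5.4841 kJ/K


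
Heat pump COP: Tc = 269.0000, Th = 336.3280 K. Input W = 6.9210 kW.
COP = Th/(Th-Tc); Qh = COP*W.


COP = 336.3280 / 67.3280 = 4.9954
Qh = 4.9954 * 6.9210 = 34.5729 kW

COP = 4.9954, Qh = 34.5729 kW


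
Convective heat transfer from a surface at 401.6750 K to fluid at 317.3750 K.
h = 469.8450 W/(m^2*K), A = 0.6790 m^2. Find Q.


dT = 84.3000 K
Q = 469.8450 * 0.6790 * 84.3000 = 26893.7868 W

26893.7868 W


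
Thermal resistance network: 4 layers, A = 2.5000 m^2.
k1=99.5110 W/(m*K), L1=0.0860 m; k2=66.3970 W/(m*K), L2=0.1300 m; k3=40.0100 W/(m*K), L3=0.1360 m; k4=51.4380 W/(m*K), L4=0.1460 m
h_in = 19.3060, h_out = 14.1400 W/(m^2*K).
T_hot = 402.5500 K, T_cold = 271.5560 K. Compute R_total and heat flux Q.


R_conv_in = 1/(19.3060*2.5000) = 0.0207
R_1 = 0.0860/(99.5110*2.5000) = 0.0003
R_2 = 0.1300/(66.3970*2.5000) = 0.0008
R_3 = 0.1360/(40.0100*2.5000) = 0.0014
R_4 = 0.1460/(51.4380*2.5000) = 0.0011
R_conv_out = 1/(14.1400*2.5000) = 0.0283
R_total = 0.0526 K/W
Q = 130.9940 / 0.0526 = 2488.8965 W

R_total = 0.0526 K/W, Q = 2488.8965 W


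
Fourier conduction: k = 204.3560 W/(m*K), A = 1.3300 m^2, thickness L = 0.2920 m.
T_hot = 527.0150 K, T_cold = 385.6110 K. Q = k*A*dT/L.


dT = 141.4040 K
Q = 204.3560 * 1.3300 * 141.4040 / 0.2920 = 131618.7851 W

131618.7851 W


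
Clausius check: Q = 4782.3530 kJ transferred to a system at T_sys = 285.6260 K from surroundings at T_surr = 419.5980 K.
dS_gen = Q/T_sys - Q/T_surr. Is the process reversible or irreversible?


dS_sys = 4782.3530/285.6260 = 16.7434 kJ/K
dS_surr = -4782.3530/419.5980 = -11.3975 kJ/K
dS_gen = 16.7434 - 11.3975 = 5.3459 kJ/K (irreversible)

dS_gen = 5.3459 kJ/K, irreversible


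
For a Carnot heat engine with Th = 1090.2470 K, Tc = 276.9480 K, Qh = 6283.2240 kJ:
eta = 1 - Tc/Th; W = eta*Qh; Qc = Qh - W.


eta = 1 - 276.9480/1090.2470 = 0.7460
W = 0.7460 * 6283.2240 = 4687.1395 kJ
Qc = 6283.2240 - 4687.1395 = 1596.0845 kJ

eta = 74.5977%, W = 4687.1395 kJ, Qc = 1596.0845 kJ


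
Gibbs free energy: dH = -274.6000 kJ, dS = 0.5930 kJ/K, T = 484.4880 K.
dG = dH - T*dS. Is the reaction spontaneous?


T*dS = 484.4880 * 0.5930 = 287.3014 kJ
dG = -274.6000 - 287.3014 = -561.9014 kJ (spontaneous)

dG = -561.9014 kJ, spontaneous


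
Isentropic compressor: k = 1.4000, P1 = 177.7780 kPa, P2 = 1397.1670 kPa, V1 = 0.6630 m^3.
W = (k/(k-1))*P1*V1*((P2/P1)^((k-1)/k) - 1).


(k-1)/k = 0.2857
(P2/P1)^exp = 1.8023
W = 3.5000 * 177.7780 * 0.6630 * (1.8023 - 1) = 330.9639 kJ

330.9639 kJ


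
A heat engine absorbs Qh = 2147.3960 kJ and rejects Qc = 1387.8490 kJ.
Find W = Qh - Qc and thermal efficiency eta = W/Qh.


W = 2147.3960 - 1387.8490 = 759.5470 kJ
eta = 759.5470 / 2147.3960 = 0.3537 = 35.3706%

W = 759.5470 kJ, eta = 35.3706%


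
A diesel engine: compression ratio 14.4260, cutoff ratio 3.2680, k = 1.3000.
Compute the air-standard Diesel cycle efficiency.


r^(k-1) = 2.2271
rc^k = 4.6619
eta = 0.4423 = 44.2325%

44.2325%


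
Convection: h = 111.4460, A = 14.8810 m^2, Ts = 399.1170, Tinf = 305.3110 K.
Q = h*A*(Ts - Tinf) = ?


dT = 93.8060 K
Q = 111.4460 * 14.8810 * 93.8060 = 155570.4900 W

155570.4900 W


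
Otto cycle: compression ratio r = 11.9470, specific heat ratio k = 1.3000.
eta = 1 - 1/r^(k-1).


r^(k-1) = 2.1046
eta = 1 - 1/2.1046 = 0.5249 = 52.4859%

52.4859%


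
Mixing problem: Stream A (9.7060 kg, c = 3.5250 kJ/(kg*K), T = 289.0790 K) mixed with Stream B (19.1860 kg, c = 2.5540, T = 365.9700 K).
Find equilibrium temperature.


num = 27823.3598
den = 83.2147
Tf = 334.3563 K

334.3563 K


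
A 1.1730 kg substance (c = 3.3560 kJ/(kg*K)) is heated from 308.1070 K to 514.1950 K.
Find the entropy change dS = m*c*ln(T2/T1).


T2/T1 = 1.6689
ln(T2/T1) = 0.5122
dS = 1.1730 * 3.3560 * 0.5122 = 2.0161 kJ/K

2.0161 kJ/K


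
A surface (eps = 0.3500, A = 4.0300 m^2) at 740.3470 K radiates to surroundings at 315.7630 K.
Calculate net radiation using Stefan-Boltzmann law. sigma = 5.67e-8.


T^4 = 3.0043e+11
Tsurr^4 = 9.9413e+09
Q = 0.3500 * 5.67e-8 * 4.0300 * 2.9049e+11 = 23231.8208 W

23231.8208 W


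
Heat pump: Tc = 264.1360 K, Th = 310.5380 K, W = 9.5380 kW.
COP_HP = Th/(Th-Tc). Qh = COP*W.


COP = 310.5380 / 46.4020 = 6.6923
Qh = 6.6923 * 9.5380 = 63.8315 kW

COP = 6.6923, Qh = 63.8315 kW


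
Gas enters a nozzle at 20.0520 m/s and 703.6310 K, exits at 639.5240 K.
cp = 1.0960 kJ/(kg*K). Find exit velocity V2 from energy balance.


dT = 64.1070 K
2*cp*1000*dT = 140522.5440
V1^2 = 402.0827
V2 = sqrt(140924.6267) = 375.3993 m/s

375.3993 m/s


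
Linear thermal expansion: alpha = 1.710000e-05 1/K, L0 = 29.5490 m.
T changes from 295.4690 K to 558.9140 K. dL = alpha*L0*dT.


dT = 263.4450 K
dL = 1.710000e-05 * 29.5490 * 263.4450 = 0.133116 m
L_final = 29.682116 m

dL = 0.133116 m


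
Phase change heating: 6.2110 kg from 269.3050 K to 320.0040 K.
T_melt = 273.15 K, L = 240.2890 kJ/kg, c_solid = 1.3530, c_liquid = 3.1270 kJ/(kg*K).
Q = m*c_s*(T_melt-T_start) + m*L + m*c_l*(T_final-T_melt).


Q1 (sensible, solid) = 6.2110 * 1.3530 * 3.8450 = 32.3114 kJ
Q2 (latent) = 6.2110 * 240.2890 = 1492.4350 kJ
Q3 (sensible, liquid) = 6.2110 * 3.1270 * 46.8540 = 909.9889 kJ
Q_total = 2434.7352 kJ

2434.7352 kJ


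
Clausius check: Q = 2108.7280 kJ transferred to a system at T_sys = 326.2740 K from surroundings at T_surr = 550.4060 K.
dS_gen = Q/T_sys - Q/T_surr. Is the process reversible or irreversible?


dS_sys = 2108.7280/326.2740 = 6.4631 kJ/K
dS_surr = -2108.7280/550.4060 = -3.8312 kJ/K
dS_gen = 6.4631 - 3.8312 = 2.6318 kJ/K (irreversible)

dS_gen = 2.6318 kJ/K, irreversible
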